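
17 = 17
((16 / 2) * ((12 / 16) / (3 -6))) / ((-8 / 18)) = 9 / 2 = 4.50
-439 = -439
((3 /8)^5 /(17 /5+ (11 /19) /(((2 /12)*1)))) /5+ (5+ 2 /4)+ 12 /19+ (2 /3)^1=8291795969 /1219657728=6.80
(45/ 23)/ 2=45/ 46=0.98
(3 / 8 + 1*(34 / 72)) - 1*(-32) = 2365 / 72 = 32.85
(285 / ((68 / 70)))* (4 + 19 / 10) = 117705 / 68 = 1730.96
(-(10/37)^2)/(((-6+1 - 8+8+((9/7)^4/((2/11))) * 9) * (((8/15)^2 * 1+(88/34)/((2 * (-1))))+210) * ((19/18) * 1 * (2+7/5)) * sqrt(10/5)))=-1215506250 * sqrt(2)/3251637556672693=-0.00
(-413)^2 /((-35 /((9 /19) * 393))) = -86186079 /95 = -907221.88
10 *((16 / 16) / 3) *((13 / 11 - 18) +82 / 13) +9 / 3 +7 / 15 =-67714 / 2145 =-31.57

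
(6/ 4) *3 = 9/ 2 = 4.50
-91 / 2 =-45.50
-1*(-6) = 6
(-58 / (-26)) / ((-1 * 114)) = -29 / 1482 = -0.02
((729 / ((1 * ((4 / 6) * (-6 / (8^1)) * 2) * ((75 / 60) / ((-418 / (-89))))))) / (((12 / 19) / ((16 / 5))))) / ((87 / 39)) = -401420448 / 64525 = -6221.16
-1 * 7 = -7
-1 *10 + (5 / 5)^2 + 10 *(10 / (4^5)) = -2279 / 256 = -8.90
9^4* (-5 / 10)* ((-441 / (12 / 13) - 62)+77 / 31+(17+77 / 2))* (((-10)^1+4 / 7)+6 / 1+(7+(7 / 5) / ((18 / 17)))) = 134263820673 / 17360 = 7734091.05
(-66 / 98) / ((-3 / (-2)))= -22 / 49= -0.45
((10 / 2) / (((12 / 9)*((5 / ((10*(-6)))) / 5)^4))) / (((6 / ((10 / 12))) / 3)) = 20250000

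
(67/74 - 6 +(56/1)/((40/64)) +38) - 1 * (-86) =77147/370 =208.51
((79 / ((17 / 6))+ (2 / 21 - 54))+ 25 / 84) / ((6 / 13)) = -55.74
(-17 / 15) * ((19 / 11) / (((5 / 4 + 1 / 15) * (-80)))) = 323 / 17380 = 0.02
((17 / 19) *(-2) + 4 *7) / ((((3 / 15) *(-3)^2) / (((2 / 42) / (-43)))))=-830 / 51471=-0.02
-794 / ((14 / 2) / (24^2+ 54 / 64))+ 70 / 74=-38734333 / 592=-65429.62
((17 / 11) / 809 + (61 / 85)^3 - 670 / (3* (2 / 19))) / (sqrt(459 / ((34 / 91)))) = -34779260124743* sqrt(546) / 13427746707375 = -60.52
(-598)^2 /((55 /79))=28250716 /55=513649.38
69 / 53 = 1.30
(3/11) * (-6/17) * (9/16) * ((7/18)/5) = -63/14960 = -0.00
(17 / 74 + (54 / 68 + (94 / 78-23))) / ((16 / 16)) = -509534 / 24531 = -20.77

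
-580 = -580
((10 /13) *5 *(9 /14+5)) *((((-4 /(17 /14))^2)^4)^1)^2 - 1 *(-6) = 2639231540546708164888669642318 /632595494383669290253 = 4172068192.04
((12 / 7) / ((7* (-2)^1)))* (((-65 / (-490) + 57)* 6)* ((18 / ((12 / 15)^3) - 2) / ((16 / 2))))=-53464851 / 307328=-173.97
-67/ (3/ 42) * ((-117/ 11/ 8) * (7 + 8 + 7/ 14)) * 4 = 1701063/ 22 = 77321.05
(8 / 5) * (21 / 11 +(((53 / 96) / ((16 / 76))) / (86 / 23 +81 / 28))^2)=763902466159 / 231155540352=3.30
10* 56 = 560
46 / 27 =1.70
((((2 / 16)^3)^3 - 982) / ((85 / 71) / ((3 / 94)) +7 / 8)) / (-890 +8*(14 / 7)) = 28073785294635 / 959140251828224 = 0.03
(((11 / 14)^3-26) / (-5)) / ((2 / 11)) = 770143 / 27440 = 28.07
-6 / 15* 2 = -4 / 5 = -0.80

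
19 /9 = 2.11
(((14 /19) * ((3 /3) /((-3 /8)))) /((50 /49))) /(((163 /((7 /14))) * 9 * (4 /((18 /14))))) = -49 /232275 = -0.00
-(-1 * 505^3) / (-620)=-25757525 / 124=-207721.98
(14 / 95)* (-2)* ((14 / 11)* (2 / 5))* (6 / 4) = -1176 / 5225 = -0.23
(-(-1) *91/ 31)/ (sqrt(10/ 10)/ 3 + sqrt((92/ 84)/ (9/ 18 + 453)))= 1733277/ 192541 - 273 *sqrt(876162)/ 192541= 7.67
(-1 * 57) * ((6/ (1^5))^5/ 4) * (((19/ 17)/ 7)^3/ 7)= -760032072/ 11796113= -64.43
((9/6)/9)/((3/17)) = 17/18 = 0.94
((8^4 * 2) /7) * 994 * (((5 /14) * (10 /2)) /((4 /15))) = 54528000 /7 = 7789714.29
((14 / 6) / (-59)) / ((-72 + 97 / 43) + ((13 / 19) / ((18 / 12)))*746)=-5719 / 39122015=-0.00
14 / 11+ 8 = 102 / 11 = 9.27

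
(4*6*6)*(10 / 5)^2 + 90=666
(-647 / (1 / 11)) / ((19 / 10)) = -71170 / 19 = -3745.79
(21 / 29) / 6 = 0.12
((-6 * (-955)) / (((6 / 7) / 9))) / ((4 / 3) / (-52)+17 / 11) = 25810785 / 652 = 39587.09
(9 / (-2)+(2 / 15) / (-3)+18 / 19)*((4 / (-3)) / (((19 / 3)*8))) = 6151 / 64980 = 0.09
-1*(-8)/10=4/5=0.80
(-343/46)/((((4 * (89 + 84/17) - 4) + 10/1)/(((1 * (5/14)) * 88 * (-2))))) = 1666/1357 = 1.23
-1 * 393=-393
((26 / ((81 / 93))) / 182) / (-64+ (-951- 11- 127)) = -31 / 217917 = -0.00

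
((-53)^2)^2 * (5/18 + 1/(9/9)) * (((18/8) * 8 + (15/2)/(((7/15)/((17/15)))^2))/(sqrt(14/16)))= 368951001079 * sqrt(14)/2058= 670791175.19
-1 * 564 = -564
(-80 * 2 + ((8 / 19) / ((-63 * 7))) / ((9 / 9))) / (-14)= 670324 / 58653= 11.43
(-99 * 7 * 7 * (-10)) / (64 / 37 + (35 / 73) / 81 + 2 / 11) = 116743729410 / 4614559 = 25299.00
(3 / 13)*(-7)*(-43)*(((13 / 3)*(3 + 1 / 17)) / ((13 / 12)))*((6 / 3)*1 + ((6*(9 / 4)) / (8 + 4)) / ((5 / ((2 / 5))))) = 754908 / 425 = 1776.25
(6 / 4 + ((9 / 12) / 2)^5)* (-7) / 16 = -0.66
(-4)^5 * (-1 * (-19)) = -19456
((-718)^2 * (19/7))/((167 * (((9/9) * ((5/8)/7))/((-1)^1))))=-78359648/835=-93843.89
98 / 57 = 1.72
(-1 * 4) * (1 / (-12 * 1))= 1 / 3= 0.33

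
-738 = -738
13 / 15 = 0.87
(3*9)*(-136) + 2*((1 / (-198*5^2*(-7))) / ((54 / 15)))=-229022639 / 62370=-3672.00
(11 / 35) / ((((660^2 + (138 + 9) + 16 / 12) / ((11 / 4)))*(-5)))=-363 / 915071500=-0.00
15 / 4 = 3.75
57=57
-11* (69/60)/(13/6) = -759/130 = -5.84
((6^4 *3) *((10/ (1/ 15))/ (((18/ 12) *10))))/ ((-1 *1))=-38880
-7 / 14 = -1 / 2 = -0.50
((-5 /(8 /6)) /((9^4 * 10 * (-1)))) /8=1 /139968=0.00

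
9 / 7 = 1.29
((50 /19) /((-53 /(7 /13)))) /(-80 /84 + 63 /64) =-0.84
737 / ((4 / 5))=3685 / 4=921.25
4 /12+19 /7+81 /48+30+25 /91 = 152923 /4368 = 35.01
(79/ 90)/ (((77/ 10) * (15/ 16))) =1264/ 10395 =0.12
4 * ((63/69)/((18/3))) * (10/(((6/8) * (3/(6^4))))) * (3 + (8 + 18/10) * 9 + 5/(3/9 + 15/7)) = 97723584/299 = 326834.73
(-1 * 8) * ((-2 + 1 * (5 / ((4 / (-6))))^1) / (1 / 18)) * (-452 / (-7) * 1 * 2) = 1236672 / 7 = 176667.43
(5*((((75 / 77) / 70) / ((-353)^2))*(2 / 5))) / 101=15 / 6783589351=0.00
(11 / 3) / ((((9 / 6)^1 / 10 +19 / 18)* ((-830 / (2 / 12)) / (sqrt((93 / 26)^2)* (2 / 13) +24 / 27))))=-24079 / 27394731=-0.00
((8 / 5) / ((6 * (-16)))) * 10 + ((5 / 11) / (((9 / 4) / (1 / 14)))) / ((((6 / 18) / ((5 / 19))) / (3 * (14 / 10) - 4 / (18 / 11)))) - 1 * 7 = -564601 / 79002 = -7.15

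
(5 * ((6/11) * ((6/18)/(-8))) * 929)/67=-4645/2948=-1.58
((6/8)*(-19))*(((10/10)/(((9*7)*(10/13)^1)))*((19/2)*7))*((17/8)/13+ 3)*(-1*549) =21734727/640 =33960.51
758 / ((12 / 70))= 13265 / 3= 4421.67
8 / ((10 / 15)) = 12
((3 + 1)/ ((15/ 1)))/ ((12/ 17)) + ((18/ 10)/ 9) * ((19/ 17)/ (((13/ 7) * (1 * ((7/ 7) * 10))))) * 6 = 22376/ 49725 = 0.45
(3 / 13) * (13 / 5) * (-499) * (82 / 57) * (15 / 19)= -122754 / 361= -340.04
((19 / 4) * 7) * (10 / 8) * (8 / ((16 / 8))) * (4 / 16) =665 / 16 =41.56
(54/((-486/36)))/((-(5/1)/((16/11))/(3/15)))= 64/275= 0.23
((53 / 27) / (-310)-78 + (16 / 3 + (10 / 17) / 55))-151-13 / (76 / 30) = -3402006022 / 14869305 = -228.79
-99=-99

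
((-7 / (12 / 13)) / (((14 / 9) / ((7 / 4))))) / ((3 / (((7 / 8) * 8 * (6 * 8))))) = -1911 / 2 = -955.50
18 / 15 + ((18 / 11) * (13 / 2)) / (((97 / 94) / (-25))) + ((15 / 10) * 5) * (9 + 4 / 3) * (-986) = -76671.49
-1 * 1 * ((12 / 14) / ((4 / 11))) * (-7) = 33 / 2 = 16.50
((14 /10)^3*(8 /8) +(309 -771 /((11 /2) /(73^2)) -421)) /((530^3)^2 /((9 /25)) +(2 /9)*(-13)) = -9245834793 /761899913809374964250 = -0.00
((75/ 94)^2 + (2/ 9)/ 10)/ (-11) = -261961/ 4373820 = -0.06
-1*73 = -73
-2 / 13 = -0.15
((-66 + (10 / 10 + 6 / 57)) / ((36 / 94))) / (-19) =6439 / 722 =8.92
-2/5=-0.40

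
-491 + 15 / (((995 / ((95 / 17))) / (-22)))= -1667323 / 3383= -492.85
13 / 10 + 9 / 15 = 19 / 10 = 1.90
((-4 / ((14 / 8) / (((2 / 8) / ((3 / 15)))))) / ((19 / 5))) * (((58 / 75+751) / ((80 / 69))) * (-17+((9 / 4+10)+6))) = -1296809 / 2128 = -609.40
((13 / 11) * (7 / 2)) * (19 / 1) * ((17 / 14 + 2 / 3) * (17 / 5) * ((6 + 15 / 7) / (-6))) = -682.11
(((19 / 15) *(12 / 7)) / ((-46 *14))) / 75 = -19 / 422625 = -0.00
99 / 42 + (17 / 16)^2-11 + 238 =413031 / 1792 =230.49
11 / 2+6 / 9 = 37 / 6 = 6.17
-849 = -849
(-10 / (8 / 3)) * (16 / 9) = -20 / 3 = -6.67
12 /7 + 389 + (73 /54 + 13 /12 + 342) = 555773 /756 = 735.15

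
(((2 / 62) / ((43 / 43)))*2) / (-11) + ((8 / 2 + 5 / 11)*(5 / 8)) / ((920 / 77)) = 114019 / 501952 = 0.23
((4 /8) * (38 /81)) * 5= 95 /81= 1.17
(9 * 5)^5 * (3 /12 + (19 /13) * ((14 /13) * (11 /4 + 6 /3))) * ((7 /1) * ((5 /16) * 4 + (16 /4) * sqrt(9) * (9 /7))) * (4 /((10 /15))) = 998720670134.52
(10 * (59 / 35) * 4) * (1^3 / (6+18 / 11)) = 8.83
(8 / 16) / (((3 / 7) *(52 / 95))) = 665 / 312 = 2.13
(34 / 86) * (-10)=-170 / 43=-3.95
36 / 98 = 18 / 49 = 0.37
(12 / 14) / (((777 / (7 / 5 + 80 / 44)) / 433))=153282 / 99715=1.54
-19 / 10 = -1.90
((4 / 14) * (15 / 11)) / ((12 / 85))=425 / 154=2.76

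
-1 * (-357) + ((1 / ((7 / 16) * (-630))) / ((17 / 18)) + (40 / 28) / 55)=16356969 / 45815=357.02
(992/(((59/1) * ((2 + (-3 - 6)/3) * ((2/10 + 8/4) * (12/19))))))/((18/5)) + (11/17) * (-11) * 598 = -1268930534/297891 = -4259.71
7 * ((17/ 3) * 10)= 1190/ 3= 396.67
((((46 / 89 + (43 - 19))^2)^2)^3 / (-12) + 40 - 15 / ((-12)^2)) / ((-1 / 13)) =201901266834191472652000638645944039145419 / 3951846457044194244856336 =51090362196208569.11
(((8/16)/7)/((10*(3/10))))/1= 1/42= 0.02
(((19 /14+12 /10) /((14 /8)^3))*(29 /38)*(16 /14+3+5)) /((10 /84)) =31893504 /1140475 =27.97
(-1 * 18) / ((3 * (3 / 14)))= -28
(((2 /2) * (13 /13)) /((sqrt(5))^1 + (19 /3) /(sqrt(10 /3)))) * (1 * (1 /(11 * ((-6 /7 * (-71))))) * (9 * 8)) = 2520 /(781 * (30 * sqrt(5) + 19 * sqrt(30))) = 0.02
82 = 82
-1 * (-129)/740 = 129/740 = 0.17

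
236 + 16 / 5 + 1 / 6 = 7181 / 30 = 239.37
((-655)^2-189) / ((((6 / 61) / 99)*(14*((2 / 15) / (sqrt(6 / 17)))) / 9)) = 29134581795*sqrt(102) / 238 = 1236322910.57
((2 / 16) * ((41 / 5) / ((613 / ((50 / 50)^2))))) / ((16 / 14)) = 287 / 196160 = 0.00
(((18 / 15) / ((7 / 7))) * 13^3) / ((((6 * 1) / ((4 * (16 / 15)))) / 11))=1546688 / 75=20622.51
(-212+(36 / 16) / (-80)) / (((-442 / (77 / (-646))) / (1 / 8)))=-274967 / 38471680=-0.01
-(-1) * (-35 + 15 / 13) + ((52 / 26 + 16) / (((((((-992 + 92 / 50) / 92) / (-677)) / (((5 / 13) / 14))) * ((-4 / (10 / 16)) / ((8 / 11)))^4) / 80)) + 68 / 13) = -28.20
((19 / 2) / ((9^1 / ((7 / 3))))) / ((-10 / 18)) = -133 / 30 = -4.43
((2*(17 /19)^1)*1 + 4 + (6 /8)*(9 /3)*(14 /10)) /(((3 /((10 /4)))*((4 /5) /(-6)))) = -16985 /304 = -55.87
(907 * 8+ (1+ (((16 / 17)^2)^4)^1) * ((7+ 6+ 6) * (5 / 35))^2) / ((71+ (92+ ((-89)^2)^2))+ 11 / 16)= 39748118963727376 / 343137824350208141275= 0.00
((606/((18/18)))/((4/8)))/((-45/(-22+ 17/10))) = 41006/75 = 546.75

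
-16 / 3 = -5.33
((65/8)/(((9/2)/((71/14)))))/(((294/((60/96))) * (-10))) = -4615/2370816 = -0.00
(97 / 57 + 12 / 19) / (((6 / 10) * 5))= 7 / 9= 0.78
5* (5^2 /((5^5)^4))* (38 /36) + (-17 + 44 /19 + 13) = -439453124999639 /260925292968750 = -1.68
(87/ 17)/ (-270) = -29/ 1530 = -0.02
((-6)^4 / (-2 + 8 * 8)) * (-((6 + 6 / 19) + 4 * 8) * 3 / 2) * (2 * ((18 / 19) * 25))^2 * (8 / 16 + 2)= -1432922400000 / 212629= -6739073.22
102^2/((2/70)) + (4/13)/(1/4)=4733836/13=364141.23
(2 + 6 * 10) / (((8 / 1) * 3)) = 31 / 12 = 2.58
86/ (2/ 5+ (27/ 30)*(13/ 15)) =4300/ 59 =72.88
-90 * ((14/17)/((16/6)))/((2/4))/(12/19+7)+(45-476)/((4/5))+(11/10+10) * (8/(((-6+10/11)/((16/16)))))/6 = -9471979/17255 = -548.94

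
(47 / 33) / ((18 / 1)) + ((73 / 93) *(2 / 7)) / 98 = 514205 / 6316002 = 0.08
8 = 8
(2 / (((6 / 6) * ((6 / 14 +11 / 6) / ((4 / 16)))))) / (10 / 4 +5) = 14 / 475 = 0.03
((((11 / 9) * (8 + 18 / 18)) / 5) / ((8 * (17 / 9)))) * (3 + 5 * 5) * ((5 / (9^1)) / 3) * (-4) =-154 / 51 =-3.02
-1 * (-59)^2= -3481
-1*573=-573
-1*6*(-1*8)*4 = 192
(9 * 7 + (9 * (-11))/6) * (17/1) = 1581/2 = 790.50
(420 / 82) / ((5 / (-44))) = -1848 / 41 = -45.07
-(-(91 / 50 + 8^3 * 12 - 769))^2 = -72275483281 / 2500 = -28910193.31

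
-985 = -985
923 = 923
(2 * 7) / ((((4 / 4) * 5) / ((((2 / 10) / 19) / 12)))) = 7 / 2850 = 0.00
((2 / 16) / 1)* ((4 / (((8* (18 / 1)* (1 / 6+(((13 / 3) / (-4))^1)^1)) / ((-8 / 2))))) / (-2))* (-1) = 1 / 132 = 0.01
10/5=2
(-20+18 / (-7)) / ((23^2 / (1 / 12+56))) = -53167 / 22218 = -2.39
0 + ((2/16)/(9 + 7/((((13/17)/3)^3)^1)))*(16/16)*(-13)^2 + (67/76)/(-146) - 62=-651954074879/10522669680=-61.96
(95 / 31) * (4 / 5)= 76 / 31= 2.45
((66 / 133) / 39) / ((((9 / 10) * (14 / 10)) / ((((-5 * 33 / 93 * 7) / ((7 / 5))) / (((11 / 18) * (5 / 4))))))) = -44000 / 375193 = -0.12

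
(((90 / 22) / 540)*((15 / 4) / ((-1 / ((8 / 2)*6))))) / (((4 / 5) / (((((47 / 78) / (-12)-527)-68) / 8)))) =13924175 / 219648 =63.39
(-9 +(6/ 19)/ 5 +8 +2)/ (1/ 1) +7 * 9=6086/ 95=64.06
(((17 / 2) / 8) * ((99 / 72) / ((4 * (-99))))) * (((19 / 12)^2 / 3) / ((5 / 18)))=-0.01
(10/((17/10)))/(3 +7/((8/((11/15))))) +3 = 34287/7429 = 4.62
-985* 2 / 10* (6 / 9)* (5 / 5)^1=-394 / 3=-131.33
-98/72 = -49/36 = -1.36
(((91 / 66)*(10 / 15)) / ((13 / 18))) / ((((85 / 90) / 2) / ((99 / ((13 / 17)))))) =4536 / 13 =348.92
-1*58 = -58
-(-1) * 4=4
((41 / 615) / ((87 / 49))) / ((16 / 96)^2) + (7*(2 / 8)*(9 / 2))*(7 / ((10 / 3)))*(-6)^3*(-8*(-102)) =-2914832.25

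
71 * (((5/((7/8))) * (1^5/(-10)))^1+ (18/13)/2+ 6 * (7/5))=275267/455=604.98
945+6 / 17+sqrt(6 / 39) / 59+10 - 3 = sqrt(26) / 767+16190 / 17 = 952.36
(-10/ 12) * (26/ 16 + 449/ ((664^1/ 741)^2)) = -1236269125/ 2645376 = -467.33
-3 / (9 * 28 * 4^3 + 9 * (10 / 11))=-11 / 59166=-0.00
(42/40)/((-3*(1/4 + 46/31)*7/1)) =-31/1075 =-0.03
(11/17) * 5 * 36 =1980/17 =116.47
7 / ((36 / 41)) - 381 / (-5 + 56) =307 / 612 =0.50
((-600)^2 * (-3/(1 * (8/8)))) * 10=-10800000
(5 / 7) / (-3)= -5 / 21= -0.24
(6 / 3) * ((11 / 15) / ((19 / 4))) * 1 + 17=4933 / 285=17.31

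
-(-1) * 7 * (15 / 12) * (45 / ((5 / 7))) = 2205 / 4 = 551.25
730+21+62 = 813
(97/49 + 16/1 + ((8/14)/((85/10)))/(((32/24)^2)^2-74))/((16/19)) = 42966745/2012528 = 21.35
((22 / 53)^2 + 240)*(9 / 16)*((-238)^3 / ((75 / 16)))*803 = -21909997774607712 / 70225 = -311997120321.93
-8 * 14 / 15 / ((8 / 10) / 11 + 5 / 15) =-1232 / 67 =-18.39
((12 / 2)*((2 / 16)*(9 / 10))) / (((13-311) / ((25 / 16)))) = -135 / 38144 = -0.00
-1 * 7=-7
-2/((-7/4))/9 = 8/63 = 0.13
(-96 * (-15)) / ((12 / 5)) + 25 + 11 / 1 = 636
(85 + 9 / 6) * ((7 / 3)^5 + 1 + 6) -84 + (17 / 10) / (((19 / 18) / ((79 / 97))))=14567521091 / 2239245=6505.55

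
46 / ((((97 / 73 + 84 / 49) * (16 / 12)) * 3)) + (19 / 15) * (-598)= -1406381 / 1866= -753.69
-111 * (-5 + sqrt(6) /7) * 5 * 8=22200-4440 * sqrt(6) /7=20646.32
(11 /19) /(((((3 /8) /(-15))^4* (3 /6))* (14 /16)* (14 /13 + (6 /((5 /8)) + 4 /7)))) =14643200000 /48621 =301170.28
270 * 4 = 1080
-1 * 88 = -88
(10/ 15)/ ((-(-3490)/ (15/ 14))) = 1/ 4886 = 0.00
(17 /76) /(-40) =-17 /3040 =-0.01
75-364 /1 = -289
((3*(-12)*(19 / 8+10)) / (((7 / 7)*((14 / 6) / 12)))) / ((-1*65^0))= 16038 / 7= 2291.14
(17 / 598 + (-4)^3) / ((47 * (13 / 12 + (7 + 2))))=-229530 / 1700413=-0.13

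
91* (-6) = -546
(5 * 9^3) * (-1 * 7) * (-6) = 153090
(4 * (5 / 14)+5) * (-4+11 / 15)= -21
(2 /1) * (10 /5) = 4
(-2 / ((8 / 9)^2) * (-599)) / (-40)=-48519 / 1280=-37.91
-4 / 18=-2 / 9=-0.22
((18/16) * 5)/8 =45/64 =0.70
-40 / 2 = -20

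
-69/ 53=-1.30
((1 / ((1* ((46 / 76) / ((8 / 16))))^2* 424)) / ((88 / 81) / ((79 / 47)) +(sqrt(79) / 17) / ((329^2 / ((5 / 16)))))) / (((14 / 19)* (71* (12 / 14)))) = 1639093054234085372793024 / 29517009182306920849618074043- 861339750278618205* sqrt(79) / 59034018364613841699236148086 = 0.00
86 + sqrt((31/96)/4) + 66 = 152.28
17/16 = 1.06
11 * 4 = 44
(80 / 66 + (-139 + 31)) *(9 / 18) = -1762 / 33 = -53.39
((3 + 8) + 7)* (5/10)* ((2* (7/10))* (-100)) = -1260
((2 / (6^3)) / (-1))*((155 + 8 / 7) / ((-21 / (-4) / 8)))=-8744 / 3969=-2.20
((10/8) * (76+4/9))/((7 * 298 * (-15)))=-86/28161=-0.00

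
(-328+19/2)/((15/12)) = -1274/5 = -254.80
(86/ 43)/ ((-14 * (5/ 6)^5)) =-7776/ 21875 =-0.36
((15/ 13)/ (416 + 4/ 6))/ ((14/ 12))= 27/ 11375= 0.00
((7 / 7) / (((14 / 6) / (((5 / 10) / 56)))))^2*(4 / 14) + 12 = 25815561 / 2151296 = 12.00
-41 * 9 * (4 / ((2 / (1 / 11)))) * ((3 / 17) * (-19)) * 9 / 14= 189297 / 1309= 144.61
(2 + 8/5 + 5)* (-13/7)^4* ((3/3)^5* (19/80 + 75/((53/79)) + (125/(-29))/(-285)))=19682364656617/1717136400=11462.32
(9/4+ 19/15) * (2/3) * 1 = 211/90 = 2.34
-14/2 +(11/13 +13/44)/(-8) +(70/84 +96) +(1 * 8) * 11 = 177.69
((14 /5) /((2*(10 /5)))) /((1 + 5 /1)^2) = 7 /360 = 0.02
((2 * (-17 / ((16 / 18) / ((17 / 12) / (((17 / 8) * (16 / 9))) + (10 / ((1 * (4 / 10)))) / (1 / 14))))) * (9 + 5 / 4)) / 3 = -5861073 / 128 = -45789.63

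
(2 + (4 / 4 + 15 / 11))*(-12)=-576 / 11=-52.36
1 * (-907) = -907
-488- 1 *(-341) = -147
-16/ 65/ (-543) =16/ 35295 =0.00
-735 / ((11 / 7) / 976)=-5021520 / 11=-456501.82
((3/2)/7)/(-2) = -3/28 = -0.11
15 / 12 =5 / 4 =1.25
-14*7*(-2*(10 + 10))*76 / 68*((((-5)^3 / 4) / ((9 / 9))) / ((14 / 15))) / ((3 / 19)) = -15793750 / 17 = -929044.12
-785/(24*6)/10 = -0.55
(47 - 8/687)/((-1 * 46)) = -32281/31602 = -1.02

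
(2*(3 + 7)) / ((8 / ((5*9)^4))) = 20503125 / 2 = 10251562.50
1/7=0.14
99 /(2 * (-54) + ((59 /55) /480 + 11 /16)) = -2613600 /2832991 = -0.92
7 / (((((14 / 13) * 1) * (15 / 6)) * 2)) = 13 / 10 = 1.30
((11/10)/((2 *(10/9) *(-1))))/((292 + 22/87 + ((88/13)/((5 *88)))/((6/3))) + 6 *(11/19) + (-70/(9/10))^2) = -57440097/736291179820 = -0.00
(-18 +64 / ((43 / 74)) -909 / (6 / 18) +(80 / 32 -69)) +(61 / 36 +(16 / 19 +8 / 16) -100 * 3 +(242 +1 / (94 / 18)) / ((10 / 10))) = -3809978245 / 1382364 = -2756.13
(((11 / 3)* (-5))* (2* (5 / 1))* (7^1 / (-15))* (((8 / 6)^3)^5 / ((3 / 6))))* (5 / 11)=751619276800 / 129140163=5820.18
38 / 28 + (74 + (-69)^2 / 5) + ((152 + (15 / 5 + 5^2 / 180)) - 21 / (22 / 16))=16180487 / 13860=1167.42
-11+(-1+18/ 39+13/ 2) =-131/ 26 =-5.04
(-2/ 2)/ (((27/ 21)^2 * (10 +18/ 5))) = -245/ 5508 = -0.04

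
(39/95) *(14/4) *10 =273/19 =14.37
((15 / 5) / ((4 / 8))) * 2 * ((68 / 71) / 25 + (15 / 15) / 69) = 25868 / 40825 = 0.63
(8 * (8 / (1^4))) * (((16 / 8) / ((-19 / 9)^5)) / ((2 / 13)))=-49128768 / 2476099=-19.84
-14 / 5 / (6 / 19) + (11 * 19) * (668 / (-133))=-111151 / 105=-1058.58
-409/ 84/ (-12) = 409/ 1008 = 0.41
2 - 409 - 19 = -426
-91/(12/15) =-455/4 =-113.75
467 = 467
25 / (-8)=-25 / 8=-3.12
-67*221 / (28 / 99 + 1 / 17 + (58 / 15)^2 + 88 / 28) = -1453677225 / 1809917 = -803.17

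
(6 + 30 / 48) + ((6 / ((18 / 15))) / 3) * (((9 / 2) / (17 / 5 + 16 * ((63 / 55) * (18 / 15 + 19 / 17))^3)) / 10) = 1640148783714413 / 247477091838968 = 6.63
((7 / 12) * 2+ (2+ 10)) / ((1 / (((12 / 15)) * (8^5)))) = 5177344 / 15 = 345156.27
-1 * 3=-3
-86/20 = -43/10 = -4.30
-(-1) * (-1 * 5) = -5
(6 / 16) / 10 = 3 / 80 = 0.04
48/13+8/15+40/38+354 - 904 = -2018194/3705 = -544.72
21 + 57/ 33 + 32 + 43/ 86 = 1215/ 22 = 55.23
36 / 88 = 9 / 22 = 0.41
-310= -310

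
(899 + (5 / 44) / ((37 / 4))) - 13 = 360607 / 407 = 886.01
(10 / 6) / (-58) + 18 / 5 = 3107 / 870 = 3.57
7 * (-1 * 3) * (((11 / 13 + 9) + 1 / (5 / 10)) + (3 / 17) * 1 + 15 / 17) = -271.00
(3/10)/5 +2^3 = 403/50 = 8.06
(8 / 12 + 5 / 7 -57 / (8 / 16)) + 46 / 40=-46817 / 420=-111.47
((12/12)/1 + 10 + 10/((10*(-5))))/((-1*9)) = -6/5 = -1.20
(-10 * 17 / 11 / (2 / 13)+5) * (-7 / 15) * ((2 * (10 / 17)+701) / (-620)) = -584913 / 11594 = -50.45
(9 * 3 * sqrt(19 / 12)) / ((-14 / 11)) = -99 * sqrt(57) / 28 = -26.69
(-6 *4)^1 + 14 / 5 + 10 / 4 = -187 / 10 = -18.70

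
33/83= 0.40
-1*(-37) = 37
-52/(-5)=52/5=10.40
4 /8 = 1 /2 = 0.50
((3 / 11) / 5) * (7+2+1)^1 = 6 / 11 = 0.55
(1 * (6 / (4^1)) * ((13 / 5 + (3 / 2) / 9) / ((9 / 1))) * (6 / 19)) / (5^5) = 83 / 1781250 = 0.00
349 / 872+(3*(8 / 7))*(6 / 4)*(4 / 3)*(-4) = -164981 / 6104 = -27.03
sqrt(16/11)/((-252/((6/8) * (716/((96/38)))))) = -3401 * sqrt(11)/11088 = -1.02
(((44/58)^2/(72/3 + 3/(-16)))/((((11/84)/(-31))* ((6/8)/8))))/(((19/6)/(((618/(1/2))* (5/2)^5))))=-4720531200000/2029333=-2326149.13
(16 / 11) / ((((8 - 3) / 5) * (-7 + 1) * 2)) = -0.12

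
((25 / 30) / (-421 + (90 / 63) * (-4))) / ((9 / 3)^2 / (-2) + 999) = -0.00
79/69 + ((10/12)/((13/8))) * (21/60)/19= 6558/5681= 1.15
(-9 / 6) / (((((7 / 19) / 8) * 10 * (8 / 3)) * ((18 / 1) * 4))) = -19 / 1120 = -0.02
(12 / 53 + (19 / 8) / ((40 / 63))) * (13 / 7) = 874653 / 118720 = 7.37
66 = 66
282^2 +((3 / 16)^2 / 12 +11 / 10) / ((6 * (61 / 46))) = 74510936921 / 936960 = 79524.14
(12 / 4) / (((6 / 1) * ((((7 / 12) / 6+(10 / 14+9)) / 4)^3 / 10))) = 0.34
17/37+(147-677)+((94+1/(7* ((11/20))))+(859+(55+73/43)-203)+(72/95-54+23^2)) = 753.17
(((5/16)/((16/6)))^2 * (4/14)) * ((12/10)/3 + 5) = 1215/57344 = 0.02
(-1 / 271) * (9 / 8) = -9 / 2168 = -0.00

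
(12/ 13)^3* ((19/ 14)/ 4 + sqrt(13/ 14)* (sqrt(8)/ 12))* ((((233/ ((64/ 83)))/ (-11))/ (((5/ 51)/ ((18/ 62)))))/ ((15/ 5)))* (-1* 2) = 26629803* sqrt(91)/ 26221195 + 1517898771/ 104884780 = 24.16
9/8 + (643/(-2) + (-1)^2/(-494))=-633065/1976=-320.38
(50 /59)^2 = 2500 /3481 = 0.72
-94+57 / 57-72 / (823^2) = -62991669 / 677329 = -93.00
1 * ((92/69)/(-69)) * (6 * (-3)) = 8/23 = 0.35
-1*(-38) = 38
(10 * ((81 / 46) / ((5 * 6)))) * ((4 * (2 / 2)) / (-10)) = -27 / 115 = -0.23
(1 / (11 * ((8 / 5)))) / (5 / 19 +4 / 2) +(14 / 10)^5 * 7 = 445480691 / 11825000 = 37.67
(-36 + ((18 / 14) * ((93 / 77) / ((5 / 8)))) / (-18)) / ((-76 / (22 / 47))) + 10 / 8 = 1288709 / 875140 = 1.47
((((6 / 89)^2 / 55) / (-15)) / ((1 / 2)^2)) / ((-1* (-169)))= -48 / 368128475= -0.00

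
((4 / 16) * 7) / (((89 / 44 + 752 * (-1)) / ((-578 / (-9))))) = -44506 / 296991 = -0.15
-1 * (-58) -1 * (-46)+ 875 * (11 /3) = 9937 /3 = 3312.33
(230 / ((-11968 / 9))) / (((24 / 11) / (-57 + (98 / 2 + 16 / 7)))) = 1725 / 3808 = 0.45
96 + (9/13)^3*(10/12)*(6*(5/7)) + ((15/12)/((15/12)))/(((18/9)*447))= 1336195825/13748826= 97.19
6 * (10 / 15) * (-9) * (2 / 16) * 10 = -45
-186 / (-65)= 186 / 65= 2.86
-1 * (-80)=80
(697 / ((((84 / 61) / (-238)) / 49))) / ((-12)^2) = -35416661 / 864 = -40991.51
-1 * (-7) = 7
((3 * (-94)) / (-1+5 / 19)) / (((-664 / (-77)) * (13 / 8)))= 29469 / 1079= 27.31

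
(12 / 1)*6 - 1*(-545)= 617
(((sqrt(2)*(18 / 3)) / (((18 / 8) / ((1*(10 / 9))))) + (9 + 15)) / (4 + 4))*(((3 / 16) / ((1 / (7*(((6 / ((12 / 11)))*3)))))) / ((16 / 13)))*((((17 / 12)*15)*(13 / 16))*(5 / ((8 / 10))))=138263125*sqrt(2) / 196608 + 746620875 / 131072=6690.80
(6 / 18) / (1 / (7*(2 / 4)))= 7 / 6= 1.17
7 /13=0.54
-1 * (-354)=354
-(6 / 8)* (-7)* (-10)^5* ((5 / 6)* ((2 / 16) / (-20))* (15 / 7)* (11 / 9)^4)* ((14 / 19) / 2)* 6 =1601359375 / 55404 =28903.32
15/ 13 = 1.15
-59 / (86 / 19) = -1121 / 86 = -13.03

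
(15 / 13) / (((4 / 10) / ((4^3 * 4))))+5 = 9665 / 13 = 743.46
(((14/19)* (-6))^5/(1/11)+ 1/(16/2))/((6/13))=-4784312431769/118852752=-40254.12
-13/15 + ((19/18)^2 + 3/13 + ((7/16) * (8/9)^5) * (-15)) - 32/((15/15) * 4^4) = -33657517/10235160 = -3.29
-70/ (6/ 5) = -175/ 3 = -58.33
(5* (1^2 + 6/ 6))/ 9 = 10/ 9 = 1.11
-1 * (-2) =2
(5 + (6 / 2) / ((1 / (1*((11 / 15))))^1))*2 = 14.40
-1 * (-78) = 78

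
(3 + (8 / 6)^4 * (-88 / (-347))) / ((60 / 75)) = 534245 / 112428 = 4.75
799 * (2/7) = 1598/7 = 228.29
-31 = -31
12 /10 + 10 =56 /5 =11.20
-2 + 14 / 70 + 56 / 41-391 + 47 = -70609 / 205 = -344.43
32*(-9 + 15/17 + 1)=-3872/17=-227.76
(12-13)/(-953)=1/953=0.00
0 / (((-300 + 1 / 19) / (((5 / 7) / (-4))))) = 0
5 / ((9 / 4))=20 / 9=2.22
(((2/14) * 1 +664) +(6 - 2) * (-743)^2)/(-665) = -15462021/4655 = -3321.59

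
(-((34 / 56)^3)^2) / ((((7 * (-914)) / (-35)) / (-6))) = 362063535 / 220223868928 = 0.00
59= 59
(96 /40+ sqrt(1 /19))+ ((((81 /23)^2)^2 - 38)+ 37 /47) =sqrt(19) /19+ 7826600214 /65762635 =119.24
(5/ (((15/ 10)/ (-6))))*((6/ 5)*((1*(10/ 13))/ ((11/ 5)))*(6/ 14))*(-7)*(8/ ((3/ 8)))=76800/ 143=537.06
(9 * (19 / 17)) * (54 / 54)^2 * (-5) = -855 / 17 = -50.29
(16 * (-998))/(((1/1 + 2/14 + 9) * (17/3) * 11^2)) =-335328/146047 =-2.30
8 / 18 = 4 / 9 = 0.44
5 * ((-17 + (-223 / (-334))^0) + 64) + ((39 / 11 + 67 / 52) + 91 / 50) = 3527151 / 14300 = 246.65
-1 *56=-56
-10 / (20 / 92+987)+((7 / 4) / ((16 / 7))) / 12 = 467977 / 8719104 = 0.05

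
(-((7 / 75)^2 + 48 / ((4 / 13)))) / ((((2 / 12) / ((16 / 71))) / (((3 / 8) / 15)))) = -3510196 / 665625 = -5.27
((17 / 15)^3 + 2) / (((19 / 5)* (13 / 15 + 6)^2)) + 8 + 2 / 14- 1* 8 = 686354 / 4232991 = 0.16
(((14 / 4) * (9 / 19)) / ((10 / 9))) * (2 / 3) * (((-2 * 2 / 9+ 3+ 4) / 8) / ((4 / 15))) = 3717 / 1216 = 3.06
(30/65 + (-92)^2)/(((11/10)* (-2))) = -550190/143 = -3847.48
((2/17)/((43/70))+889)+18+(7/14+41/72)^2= 3442139987/3789504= 908.34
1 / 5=0.20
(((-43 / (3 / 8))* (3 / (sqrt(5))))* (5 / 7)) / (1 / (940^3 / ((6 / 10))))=-1428604480000* sqrt(5) / 21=-152116987154.32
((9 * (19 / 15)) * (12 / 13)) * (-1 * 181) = -123804 / 65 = -1904.68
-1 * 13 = -13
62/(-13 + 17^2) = 31/138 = 0.22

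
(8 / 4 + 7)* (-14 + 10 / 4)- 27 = -261 / 2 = -130.50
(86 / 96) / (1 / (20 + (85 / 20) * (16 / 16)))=4171 / 192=21.72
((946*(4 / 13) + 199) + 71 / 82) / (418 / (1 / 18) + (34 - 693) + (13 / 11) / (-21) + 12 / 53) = 376900755 / 5270446844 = 0.07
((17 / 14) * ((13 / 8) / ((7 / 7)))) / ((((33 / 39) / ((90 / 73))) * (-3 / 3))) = -129285 / 44968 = -2.88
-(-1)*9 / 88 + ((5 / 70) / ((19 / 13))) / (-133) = 158629 / 1556632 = 0.10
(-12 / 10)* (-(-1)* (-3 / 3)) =6 / 5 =1.20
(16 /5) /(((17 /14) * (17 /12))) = 2688 /1445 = 1.86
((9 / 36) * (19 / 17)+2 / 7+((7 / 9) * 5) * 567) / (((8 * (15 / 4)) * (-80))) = -1049849 / 1142400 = -0.92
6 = 6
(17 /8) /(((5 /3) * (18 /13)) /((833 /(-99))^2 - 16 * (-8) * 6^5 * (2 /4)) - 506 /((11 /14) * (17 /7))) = -18327768415021 /2287102520978416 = -0.01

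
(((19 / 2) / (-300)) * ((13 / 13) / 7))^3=-6859 / 74088000000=-0.00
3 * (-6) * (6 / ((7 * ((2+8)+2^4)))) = -54 / 91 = -0.59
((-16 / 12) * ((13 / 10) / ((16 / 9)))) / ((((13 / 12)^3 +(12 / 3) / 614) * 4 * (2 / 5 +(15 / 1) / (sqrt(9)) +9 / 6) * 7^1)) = -431028 / 109147535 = -0.00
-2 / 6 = -1 / 3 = -0.33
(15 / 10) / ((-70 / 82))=-1.76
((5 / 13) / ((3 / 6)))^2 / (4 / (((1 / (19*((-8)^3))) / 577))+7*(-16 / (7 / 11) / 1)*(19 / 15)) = -375 / 14229238244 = -0.00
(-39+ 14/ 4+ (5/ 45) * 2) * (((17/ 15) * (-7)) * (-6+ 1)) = -75565/ 54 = -1399.35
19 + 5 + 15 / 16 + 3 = 27.94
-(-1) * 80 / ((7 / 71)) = 5680 / 7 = 811.43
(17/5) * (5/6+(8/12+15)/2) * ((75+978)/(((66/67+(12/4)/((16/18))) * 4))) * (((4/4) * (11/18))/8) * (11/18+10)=404423591/280440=1442.10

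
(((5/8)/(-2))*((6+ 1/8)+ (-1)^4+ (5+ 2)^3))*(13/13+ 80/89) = -2366845/11392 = -207.76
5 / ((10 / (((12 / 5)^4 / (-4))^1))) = -2592 / 625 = -4.15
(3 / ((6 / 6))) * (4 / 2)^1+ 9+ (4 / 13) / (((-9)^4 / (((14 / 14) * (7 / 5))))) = 6397003 / 426465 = 15.00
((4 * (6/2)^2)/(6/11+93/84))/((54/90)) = 18480/509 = 36.31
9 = 9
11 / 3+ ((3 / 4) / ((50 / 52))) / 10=3.74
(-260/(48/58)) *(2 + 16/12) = -9425/9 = -1047.22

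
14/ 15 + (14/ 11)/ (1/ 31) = 6664/ 165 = 40.39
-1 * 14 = -14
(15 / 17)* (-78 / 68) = -585 / 578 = -1.01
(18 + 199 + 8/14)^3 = 3532642667/343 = 10299249.76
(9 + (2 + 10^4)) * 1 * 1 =10011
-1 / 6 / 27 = -1 / 162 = -0.01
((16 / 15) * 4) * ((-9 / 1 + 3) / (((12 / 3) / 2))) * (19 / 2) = -608 / 5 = -121.60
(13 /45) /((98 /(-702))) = -507 /245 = -2.07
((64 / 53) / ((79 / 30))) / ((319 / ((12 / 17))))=23040 / 22706101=0.00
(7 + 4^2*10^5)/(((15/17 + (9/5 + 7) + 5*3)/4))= 272001190/1049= 259295.70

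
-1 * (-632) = 632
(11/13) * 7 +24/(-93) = 2283/403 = 5.67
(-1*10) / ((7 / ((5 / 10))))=-5 / 7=-0.71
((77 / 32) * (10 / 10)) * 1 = 2.41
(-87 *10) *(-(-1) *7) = -6090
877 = 877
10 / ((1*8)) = 5 / 4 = 1.25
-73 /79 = -0.92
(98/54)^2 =3.29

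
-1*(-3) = 3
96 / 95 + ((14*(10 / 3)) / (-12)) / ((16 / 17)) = -42701 / 13680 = -3.12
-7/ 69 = -0.10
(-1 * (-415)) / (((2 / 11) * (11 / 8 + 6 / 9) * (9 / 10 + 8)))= 547800 / 4361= 125.61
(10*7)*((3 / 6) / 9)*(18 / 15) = 14 / 3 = 4.67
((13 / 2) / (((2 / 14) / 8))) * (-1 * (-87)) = 31668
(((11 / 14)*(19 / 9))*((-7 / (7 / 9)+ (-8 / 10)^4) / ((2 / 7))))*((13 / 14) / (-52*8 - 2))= 9971 / 90000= 0.11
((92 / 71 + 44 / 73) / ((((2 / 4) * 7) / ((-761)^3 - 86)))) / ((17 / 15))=-130097936498400 / 616777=-210931887.05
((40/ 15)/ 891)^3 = 512/ 19098395217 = 0.00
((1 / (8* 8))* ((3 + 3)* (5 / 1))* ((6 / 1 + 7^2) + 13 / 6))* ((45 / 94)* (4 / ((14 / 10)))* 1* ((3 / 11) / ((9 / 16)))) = 18375 / 1034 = 17.77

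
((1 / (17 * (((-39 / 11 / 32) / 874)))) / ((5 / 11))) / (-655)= 3384128 / 2171325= 1.56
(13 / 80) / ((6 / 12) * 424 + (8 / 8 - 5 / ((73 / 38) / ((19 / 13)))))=12337 / 15882160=0.00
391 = 391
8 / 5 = 1.60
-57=-57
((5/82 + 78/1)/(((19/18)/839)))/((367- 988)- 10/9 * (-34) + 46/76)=-870011118/8169455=-106.50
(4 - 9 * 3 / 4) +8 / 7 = -45 / 28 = -1.61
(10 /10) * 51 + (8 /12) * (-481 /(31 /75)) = -22469 /31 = -724.81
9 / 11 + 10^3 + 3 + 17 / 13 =143733 / 143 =1005.13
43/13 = 3.31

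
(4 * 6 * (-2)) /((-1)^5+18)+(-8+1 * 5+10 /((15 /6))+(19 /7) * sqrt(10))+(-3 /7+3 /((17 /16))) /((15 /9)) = -46 /119+19 * sqrt(10) /7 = 8.20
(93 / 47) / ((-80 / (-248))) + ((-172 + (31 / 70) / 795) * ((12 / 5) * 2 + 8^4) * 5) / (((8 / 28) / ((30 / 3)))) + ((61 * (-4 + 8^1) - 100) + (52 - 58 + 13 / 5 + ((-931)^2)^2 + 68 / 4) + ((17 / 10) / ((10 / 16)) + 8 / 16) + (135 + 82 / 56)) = 751151197744.18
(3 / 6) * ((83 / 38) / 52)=83 / 3952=0.02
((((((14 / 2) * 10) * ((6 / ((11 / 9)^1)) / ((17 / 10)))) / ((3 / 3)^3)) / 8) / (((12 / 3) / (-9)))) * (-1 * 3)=127575 / 748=170.55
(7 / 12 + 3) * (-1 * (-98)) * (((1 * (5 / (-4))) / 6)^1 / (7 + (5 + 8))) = -2107 / 576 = -3.66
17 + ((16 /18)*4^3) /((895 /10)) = 17.64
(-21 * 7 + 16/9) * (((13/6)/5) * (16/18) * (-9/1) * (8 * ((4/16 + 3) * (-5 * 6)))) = -3534128/9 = -392680.89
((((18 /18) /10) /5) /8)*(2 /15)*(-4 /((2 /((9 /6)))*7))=-1 /7000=-0.00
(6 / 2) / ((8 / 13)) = 39 / 8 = 4.88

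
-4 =-4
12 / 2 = 6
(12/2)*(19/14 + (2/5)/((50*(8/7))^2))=11401029/1400000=8.14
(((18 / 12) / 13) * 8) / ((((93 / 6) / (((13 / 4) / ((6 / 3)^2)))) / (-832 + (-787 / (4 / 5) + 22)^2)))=44716.02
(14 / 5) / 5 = 14 / 25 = 0.56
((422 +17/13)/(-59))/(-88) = 5503/67496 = 0.08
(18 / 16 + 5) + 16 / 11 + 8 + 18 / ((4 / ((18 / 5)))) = 13983 / 440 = 31.78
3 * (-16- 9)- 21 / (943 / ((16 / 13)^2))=-75.03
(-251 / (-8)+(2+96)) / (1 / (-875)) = -905625 / 8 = -113203.12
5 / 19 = 0.26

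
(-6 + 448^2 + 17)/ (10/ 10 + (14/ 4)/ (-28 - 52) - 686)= -293.00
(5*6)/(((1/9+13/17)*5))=459/67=6.85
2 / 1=2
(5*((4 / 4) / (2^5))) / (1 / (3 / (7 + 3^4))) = 15 / 2816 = 0.01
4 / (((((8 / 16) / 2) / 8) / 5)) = 640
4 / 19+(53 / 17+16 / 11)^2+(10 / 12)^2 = 521666911 / 23918796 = 21.81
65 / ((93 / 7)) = 455 / 93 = 4.89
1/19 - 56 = -55.95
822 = 822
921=921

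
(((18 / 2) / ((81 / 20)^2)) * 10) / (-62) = -2000 / 22599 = -0.09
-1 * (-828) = 828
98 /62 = 49 /31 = 1.58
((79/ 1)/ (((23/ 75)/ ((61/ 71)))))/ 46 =361425/ 75118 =4.81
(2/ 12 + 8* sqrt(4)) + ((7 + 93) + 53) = 1015/ 6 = 169.17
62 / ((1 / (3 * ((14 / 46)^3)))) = 63798 / 12167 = 5.24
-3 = -3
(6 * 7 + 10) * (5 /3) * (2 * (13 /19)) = 6760 /57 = 118.60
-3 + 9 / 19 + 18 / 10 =-69 / 95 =-0.73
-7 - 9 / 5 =-8.80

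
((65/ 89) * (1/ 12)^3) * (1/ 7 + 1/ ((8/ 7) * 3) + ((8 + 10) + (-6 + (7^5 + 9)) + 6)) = 183832025/ 25837056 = 7.12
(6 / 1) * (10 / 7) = 8.57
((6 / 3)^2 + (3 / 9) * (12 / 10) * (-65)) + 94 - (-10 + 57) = 25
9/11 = 0.82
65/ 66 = 0.98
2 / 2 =1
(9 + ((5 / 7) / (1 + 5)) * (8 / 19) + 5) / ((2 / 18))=16818 / 133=126.45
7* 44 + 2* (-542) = -776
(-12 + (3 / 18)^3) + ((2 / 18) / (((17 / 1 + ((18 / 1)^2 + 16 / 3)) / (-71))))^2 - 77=-20751511199 / 233176536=-88.99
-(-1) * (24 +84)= 108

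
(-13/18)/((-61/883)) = 11479/1098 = 10.45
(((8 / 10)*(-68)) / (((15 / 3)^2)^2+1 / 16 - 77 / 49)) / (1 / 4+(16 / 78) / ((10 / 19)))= -1584128 / 11615223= -0.14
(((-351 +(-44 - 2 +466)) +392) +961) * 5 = 7110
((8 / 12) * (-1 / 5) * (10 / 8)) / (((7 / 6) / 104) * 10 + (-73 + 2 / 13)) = 52 / 22693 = 0.00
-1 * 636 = -636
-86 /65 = -1.32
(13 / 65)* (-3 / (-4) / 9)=1 / 60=0.02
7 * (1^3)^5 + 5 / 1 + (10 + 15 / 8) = 191 / 8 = 23.88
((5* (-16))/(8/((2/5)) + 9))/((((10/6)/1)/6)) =-9.93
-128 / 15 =-8.53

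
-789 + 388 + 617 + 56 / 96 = 216.58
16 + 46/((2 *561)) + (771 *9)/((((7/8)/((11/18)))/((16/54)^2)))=140436577/318087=441.50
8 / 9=0.89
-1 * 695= -695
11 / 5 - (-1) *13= 76 / 5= 15.20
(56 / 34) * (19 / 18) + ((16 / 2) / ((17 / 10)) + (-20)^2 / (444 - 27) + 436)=554698 / 1251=443.40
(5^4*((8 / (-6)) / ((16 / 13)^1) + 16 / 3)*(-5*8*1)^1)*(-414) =43987500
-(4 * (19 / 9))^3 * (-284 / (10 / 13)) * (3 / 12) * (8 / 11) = 1620699392 / 40095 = 40421.48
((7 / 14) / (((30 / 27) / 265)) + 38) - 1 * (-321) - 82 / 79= 150799 / 316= 477.21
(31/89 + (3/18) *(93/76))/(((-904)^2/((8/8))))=7471/11055298048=0.00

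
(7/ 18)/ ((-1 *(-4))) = 7/ 72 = 0.10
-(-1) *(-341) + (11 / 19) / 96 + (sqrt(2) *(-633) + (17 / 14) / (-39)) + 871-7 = -372.22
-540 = -540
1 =1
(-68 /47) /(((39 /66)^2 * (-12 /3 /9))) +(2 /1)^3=17.32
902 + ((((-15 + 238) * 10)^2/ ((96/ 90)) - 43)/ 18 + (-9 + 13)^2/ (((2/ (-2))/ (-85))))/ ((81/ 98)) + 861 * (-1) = 918679583/ 2916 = 315047.87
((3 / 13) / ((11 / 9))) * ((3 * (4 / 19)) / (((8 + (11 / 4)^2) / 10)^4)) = 0.02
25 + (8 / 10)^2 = 641 / 25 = 25.64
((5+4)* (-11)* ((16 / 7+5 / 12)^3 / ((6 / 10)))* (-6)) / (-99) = -58485415 / 296352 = -197.35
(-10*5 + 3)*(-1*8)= 376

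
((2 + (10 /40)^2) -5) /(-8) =47 /128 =0.37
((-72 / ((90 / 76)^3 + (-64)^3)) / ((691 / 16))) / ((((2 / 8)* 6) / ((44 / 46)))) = 84283392 / 20782661247509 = 0.00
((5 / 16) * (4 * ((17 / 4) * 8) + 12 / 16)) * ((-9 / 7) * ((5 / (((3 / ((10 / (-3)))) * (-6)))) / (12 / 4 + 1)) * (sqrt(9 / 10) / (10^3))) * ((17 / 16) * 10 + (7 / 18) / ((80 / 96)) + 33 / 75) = -3784693 * sqrt(10) / 86016000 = -0.14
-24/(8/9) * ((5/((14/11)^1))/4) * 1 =-1485/56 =-26.52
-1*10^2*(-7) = 700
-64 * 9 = -576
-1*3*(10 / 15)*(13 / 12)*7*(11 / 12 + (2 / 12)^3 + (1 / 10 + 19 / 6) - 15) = 1062607 / 6480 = 163.98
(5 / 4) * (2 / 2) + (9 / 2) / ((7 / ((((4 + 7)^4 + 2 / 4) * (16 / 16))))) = 131791 / 14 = 9413.64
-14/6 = -7/3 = -2.33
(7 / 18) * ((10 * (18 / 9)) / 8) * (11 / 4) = 385 / 144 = 2.67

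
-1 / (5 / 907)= -907 / 5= -181.40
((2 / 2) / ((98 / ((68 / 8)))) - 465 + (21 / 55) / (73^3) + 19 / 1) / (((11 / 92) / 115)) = -989221175724021 / 2306481793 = -428887.49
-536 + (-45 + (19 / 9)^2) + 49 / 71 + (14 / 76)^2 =-4781857765 / 8304444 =-575.82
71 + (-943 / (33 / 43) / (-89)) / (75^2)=1173004924 / 16520625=71.00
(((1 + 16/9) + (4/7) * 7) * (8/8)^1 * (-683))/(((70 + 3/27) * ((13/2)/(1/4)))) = -41663/16406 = -2.54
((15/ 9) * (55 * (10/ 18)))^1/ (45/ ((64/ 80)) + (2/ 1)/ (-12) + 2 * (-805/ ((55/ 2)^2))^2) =2013137500/ 2306596401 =0.87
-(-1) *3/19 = 3/19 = 0.16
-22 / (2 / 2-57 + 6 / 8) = 88 / 221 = 0.40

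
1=1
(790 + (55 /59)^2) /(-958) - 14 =-49440187 /3334798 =-14.83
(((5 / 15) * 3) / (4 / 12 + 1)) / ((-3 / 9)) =-9 / 4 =-2.25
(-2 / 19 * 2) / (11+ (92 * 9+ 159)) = -2 / 9481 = -0.00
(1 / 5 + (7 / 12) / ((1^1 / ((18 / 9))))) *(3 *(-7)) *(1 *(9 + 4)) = -3731 / 10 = -373.10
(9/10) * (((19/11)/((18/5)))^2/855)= 19/78408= 0.00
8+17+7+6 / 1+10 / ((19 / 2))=39.05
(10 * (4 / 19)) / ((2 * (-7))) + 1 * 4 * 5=2640 / 133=19.85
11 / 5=2.20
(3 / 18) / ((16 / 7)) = 7 / 96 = 0.07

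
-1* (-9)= 9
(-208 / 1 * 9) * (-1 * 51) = 95472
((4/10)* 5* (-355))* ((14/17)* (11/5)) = -1286.35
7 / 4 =1.75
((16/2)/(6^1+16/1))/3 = 4/33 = 0.12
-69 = -69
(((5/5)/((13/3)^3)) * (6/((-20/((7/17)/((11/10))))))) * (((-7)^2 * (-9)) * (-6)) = -1500282/410839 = -3.65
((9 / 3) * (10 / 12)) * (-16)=-40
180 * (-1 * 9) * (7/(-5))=2268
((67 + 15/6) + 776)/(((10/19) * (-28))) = -32129/560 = -57.37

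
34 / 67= 0.51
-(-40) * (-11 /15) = -88 /3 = -29.33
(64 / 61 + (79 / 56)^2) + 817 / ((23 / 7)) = 1107394139 / 4399808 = 251.69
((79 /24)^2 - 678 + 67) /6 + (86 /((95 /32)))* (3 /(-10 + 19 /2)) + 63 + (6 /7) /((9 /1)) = -484337479 /2298240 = -210.74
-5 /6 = -0.83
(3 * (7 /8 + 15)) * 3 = 142.88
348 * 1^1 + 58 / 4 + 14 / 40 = 7257 / 20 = 362.85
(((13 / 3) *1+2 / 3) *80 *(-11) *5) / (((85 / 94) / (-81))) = 33501600 / 17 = 1970682.35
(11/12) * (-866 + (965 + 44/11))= 94.42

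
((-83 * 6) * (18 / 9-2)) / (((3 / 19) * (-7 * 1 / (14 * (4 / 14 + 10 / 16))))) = 0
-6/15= -2/5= -0.40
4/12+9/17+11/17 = 77/51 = 1.51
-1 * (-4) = 4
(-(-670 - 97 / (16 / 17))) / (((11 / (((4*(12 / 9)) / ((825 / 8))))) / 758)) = 25001872 / 9075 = 2755.03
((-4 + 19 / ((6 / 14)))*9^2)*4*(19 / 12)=20691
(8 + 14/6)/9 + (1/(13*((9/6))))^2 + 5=28066/4563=6.15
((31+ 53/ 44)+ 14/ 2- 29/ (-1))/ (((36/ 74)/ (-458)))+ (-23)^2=-25217989/ 396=-63681.79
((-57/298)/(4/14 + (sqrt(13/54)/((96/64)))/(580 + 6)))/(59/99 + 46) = -235440710802/16387078217429 + 104164137*sqrt(78)/32774156434858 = -0.01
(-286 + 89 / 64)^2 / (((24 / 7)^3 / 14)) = 796618726225 / 28311552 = 28137.59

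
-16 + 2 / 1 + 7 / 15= -203 / 15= -13.53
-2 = -2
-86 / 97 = -0.89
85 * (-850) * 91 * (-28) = 184093000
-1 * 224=-224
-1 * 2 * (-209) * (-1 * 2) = -836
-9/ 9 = -1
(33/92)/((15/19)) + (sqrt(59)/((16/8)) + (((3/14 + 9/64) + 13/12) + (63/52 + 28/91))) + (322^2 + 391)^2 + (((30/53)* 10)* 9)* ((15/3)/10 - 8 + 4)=sqrt(59)/2 + 1153477594536235271/106491840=10831605453.95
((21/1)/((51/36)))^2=63504/289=219.74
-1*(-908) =908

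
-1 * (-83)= 83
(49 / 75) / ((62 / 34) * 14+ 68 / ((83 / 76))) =69139 / 9290850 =0.01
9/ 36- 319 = -1275/ 4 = -318.75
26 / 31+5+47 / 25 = 5982 / 775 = 7.72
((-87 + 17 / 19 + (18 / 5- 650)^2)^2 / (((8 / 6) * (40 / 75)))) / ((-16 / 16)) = -245408111216.05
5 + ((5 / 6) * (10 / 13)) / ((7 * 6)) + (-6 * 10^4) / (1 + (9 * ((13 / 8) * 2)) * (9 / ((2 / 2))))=-54919535 / 247338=-222.04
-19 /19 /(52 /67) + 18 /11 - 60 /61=-22181 /34892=-0.64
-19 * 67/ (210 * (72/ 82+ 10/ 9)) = -156579/ 51380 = -3.05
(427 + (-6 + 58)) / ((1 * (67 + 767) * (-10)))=-479 / 8340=-0.06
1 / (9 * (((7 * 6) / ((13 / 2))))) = 13 / 756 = 0.02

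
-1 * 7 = -7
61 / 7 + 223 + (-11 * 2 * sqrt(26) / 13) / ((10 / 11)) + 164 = 386.22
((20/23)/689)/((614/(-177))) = -1770/4865029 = -0.00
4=4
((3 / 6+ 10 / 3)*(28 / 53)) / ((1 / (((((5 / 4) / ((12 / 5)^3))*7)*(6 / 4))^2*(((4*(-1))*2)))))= -3081640625 / 211009536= -14.60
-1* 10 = -10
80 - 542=-462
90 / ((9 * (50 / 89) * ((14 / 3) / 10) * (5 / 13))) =99.17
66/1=66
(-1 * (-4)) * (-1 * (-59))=236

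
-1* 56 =-56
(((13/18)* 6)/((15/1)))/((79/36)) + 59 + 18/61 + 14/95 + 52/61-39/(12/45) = -157161609/1831220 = -85.82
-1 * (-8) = 8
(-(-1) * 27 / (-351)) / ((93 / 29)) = -29 / 1209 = -0.02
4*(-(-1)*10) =40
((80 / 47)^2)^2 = 40960000 / 4879681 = 8.39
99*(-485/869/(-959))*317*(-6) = -8302230/75761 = -109.58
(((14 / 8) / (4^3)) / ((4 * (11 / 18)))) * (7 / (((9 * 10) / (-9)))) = -441 / 56320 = -0.01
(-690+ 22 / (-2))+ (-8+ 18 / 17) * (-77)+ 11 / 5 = -13968 / 85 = -164.33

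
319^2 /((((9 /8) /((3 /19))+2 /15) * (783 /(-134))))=-2399.32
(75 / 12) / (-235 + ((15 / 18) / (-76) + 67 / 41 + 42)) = -116850 / 3577981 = -0.03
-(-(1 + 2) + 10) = -7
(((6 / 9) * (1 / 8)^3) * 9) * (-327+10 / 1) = -951 / 256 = -3.71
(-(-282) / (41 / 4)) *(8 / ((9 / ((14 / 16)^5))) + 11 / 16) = 1981097 / 62976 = 31.46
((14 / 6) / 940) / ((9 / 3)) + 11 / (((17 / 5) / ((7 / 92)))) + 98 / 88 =49508417 / 36386460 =1.36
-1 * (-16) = 16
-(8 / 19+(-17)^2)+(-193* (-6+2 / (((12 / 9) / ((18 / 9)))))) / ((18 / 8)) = -1829 / 57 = -32.09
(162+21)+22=205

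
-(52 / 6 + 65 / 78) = -19 / 2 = -9.50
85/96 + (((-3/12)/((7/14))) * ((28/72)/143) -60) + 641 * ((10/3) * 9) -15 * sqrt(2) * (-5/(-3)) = 789533689/41184 -25 * sqrt(2) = 19135.53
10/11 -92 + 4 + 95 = 87/11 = 7.91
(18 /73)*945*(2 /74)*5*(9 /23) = 765450 /62123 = 12.32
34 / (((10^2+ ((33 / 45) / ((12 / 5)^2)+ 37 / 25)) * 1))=367200 / 1097359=0.33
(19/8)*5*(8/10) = 19/2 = 9.50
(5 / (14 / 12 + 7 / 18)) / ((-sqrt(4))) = -45 / 28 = -1.61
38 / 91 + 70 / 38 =3907 / 1729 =2.26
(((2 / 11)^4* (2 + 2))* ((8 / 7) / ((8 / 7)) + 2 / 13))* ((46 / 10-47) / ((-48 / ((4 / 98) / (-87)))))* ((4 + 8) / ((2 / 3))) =-10176 / 270463193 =-0.00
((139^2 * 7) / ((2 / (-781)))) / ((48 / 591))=-20808697679 / 32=-650271802.47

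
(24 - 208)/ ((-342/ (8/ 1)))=736/ 171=4.30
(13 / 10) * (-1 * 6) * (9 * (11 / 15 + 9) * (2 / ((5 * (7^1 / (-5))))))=34164 / 175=195.22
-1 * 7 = -7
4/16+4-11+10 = 13/4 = 3.25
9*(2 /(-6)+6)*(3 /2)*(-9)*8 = -5508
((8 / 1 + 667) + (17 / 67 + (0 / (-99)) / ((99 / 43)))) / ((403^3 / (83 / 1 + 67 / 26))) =50331725 / 57007670317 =0.00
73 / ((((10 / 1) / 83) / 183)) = 1108797 / 10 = 110879.70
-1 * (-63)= 63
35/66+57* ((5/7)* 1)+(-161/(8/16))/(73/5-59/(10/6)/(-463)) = 75756005/3924228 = 19.30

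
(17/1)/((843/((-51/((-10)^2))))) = -289/28100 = -0.01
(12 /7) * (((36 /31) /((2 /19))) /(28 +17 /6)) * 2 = 49248 /40145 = 1.23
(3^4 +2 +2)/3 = 85/3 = 28.33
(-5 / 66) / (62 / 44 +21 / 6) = -5 / 324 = -0.02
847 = 847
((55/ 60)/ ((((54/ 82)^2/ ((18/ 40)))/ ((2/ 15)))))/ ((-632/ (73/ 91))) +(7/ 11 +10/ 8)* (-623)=-108398232739873/ 92237745600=-1175.20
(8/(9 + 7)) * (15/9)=5/6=0.83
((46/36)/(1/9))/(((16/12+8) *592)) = 69/33152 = 0.00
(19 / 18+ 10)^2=39601 / 324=122.23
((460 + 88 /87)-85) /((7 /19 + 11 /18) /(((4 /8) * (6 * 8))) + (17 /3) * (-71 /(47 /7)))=-4206630096 /669920851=-6.28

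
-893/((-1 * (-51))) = -893/51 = -17.51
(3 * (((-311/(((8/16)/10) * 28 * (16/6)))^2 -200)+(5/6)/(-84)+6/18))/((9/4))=190224353/21168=8986.41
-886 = -886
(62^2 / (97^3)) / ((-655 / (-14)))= 53816 / 597800815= 0.00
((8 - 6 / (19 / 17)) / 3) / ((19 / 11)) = 550 / 1083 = 0.51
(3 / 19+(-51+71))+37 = 1086 / 19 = 57.16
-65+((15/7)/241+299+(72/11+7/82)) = 366175193/1521674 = 240.64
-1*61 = -61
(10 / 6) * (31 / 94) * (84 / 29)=2170 / 1363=1.59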